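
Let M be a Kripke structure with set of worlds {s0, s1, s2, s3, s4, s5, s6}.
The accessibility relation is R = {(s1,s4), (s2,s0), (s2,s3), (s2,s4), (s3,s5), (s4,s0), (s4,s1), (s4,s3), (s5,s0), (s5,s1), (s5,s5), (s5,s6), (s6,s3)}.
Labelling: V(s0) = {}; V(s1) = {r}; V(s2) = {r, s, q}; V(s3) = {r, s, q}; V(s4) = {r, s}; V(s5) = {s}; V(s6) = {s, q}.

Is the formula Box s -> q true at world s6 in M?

Recall that Box ψ holds at a world iff ψ holds at every accessible world, and Dia ψ holds iff ψ holds at some accessible world.
At s6: Box s is true, q is true, so Box s -> q is true.
  At s6: Box s requires s at every successor {s3}.
    At s3: s is true.
  So Box s is true at s6.

Yes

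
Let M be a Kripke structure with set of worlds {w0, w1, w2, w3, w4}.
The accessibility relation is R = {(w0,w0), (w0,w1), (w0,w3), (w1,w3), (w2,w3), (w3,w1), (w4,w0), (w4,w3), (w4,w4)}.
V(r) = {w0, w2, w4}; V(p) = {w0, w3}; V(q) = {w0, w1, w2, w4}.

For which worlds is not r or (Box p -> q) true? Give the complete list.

Let φ = not r or (Box p -> q). Evaluate φ at each world:
  w0 (successors {w0, w1, w3}): φ is true.
  w1 (successors {w3}): φ is true.
  w2 (successors {w3}): φ is true.
  w3 (successors {w1}): φ is true.
  w4 (successors {w0, w3, w4}): φ is true.
For instance, at w0:
  At w0: not r is false, Box p -> q is true, so not r or (Box p -> q) is true.
    At w0: Box p is false, q is true, so Box p -> q is true.
      At w0: Box p requires p at every successor {w0, w1, w3}.
        p fails at w1, so Box p is false at w0.
Satisfying worlds: {w0, w1, w2, w3, w4}

w0, w1, w2, w3, w4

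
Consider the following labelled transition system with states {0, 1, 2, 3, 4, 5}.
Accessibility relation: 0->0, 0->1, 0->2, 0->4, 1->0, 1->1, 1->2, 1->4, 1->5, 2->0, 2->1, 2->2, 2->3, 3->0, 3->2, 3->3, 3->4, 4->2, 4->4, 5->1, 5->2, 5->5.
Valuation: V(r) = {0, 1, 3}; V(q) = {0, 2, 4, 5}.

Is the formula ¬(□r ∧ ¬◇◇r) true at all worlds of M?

Recall that □ψ holds at a world iff ψ holds at every accessible world, and ◇ψ holds iff ψ holds at some accessible world.
Let φ = ¬(□r ∧ ¬◇◇r). Evaluate φ at each world:
  0 (successors {0, 1, 2, 4}): φ is true.
  1 (successors {0, 1, 2, 4, 5}): φ is true.
  2 (successors {0, 1, 2, 3}): φ is true.
  3 (successors {0, 2, 3, 4}): φ is true.
  4 (successors {2, 4}): φ is true.
  5 (successors {1, 2, 5}): φ is true.
For instance, at 5:
  At 5: □r ∧ ¬◇◇r is false, so ¬(□r ∧ ¬◇◇r) is true.
    At 5: □r is false, ¬◇◇r is false, so □r ∧ ¬◇◇r is false.
      At 5: □r requires r at every successor {1, 2, 5}.
        r fails at 2, so □r is false at 5.
      At 5: ◇◇r is true, so ¬◇◇r is false.

Yes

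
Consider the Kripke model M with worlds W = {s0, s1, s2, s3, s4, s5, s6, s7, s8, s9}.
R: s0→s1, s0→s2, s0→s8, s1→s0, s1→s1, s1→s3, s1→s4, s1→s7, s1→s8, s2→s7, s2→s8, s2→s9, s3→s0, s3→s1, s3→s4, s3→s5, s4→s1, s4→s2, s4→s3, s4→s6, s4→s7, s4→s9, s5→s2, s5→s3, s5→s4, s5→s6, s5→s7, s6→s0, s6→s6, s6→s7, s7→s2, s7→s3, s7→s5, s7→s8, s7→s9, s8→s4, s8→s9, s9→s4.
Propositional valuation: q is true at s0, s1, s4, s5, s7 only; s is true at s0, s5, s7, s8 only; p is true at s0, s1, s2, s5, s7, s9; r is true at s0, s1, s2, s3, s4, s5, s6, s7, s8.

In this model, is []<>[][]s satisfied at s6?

No

At s6: []<>[][]s requires <>[][]s at every successor {s0, s6, s7}.
  <>[][]s fails at s0, so []<>[][]s is false at s6.
    At s0: <>[][]s requires [][]s at some successor in {s1, s2, s8}.
      At s1: [][]s is false.
      At s2: [][]s is false.
      At s8: [][]s is false.
    So <>[][]s is false at s0.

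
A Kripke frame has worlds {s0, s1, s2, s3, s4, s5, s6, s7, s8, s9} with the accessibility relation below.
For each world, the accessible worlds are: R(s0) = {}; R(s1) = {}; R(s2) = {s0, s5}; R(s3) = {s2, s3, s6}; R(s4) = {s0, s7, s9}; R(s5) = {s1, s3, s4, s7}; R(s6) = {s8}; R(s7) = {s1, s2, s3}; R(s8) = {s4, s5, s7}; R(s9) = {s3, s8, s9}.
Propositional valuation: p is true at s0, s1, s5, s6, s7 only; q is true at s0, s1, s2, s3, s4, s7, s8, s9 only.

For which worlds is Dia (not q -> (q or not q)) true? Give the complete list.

s2, s3, s4, s5, s6, s7, s8, s9

Recall that Dia ψ holds at a world iff ψ holds at some accessible world.
Let φ = Dia (not q -> (q or not q)). Evaluate φ at each world:
  s0 (successors ∅): φ is false.
  s1 (successors ∅): φ is false.
  s2 (successors {s0, s5}): φ is true.
  s3 (successors {s2, s3, s6}): φ is true.
  s4 (successors {s0, s7, s9}): φ is true.
  s5 (successors {s1, s3, s4, s7}): φ is true.
  s6 (successors {s8}): φ is true.
  s7 (successors {s1, s2, s3}): φ is true.
  s8 (successors {s4, s5, s7}): φ is true.
  s9 (successors {s3, s8, s9}): φ is true.
For instance, at s5:
  At s5: Dia (not q -> (q or not q)) requires not q -> (q or not q) at some successor in {s1, s3, s4, s7}.
    not q -> (q or not q) holds at s1, so Dia (not q -> (q or not q)) is true at s5.
Satisfying worlds: {s2, s3, s4, s5, s6, s7, s8, s9}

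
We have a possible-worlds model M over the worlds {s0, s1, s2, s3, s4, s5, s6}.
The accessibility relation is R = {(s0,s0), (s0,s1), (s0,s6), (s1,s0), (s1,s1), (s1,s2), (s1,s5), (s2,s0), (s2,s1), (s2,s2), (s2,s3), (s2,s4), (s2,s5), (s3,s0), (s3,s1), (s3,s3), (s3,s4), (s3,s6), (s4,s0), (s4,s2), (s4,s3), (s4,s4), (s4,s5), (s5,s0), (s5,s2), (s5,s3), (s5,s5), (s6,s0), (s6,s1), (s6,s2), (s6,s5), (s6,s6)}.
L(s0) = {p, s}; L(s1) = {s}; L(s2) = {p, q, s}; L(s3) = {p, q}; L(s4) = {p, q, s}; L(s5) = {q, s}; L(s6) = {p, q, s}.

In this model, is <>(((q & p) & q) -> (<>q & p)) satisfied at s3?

Yes

Recall that <>ψ holds at a world iff ψ holds at some accessible world.
At s3: <>(((q & p) & q) -> (<>q & p)) requires ((q & p) & q) -> (<>q & p) at some successor in {s0, s1, s3, s4, s6}.
  ((q & p) & q) -> (<>q & p) holds at s0, so <>(((q & p) & q) -> (<>q & p)) is true at s3.
    At s0: (q & p) & q is false, <>q & p is true, so ((q & p) & q) -> (<>q & p) is true.
      At s0: <>q is true, p is true, so <>q & p is true.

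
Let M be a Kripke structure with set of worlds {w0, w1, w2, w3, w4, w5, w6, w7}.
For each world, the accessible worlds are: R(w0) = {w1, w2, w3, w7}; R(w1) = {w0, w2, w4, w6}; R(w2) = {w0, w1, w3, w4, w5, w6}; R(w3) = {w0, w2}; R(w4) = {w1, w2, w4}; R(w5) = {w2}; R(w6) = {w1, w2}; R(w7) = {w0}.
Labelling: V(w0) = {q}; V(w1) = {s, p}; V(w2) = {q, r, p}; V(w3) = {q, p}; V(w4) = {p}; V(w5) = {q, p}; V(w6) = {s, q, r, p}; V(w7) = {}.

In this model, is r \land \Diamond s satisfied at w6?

At w6: r is true, \Diamond s is true, so r \land \Diamond s is true.
  At w6: \Diamond s requires s at some successor in {w1, w2}.
    s holds at w1, so \Diamond s is true at w6.

Yes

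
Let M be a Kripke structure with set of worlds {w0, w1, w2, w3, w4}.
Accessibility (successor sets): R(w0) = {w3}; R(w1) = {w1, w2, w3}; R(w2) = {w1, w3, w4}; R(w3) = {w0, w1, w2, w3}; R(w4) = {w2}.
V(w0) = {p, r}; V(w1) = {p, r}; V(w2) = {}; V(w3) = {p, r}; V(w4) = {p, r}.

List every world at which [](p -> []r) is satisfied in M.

w4

Recall that []ψ holds at a world iff ψ holds at every accessible world, and <>ψ holds iff ψ holds at some accessible world.
Let φ = [](p -> []r). Evaluate φ at each world:
  w0 (successors {w3}): φ is false.
  w1 (successors {w1, w2, w3}): φ is false.
  w2 (successors {w1, w3, w4}): φ is false.
  w3 (successors {w0, w1, w2, w3}): φ is false.
  w4 (successors {w2}): φ is true.
For instance, at w4:
  At w4: [](p -> []r) requires p -> []r at every successor {w2}.
      At w2: p is false, []r is true, so p -> []r is true.
  So [](p -> []r) is true at w4.
Satisfying worlds: {w4}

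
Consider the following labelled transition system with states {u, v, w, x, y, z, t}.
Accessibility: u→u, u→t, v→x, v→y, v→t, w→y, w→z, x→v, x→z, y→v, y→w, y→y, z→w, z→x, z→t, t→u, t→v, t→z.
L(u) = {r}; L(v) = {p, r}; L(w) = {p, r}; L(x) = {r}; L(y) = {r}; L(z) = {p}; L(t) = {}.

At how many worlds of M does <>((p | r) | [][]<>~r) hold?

7

Let φ = <>((p | r) | [][]<>~r). Evaluate φ at each world:
  u (successors {u, t}): φ is true.
  v (successors {x, y, t}): φ is true.
  w (successors {y, z}): φ is true.
  x (successors {v, z}): φ is true.
  y (successors {v, w, y}): φ is true.
  z (successors {w, x, t}): φ is true.
  t (successors {u, v, z}): φ is true.
For instance, at x:
  At x: <>((p | r) | [][]<>~r) requires (p | r) | [][]<>~r at some successor in {v, z}.
    (p | r) | [][]<>~r holds at v, so <>((p | r) | [][]<>~r) is true at x.
      At v: p | r is true, [][]<>~r is false, so (p | r) | [][]<>~r is true.
Satisfying worlds: {u, v, w, x, y, z, t}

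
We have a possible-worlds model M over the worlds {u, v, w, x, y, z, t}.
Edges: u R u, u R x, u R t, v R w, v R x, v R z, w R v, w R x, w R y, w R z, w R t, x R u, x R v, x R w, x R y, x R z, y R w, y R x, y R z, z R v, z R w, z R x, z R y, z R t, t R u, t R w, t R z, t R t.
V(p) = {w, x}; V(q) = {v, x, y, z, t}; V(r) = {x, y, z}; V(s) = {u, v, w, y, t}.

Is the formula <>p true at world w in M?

Yes

At w: <>p requires p at some successor in {v, x, y, z, t}.
  p holds at x, so <>p is true at w.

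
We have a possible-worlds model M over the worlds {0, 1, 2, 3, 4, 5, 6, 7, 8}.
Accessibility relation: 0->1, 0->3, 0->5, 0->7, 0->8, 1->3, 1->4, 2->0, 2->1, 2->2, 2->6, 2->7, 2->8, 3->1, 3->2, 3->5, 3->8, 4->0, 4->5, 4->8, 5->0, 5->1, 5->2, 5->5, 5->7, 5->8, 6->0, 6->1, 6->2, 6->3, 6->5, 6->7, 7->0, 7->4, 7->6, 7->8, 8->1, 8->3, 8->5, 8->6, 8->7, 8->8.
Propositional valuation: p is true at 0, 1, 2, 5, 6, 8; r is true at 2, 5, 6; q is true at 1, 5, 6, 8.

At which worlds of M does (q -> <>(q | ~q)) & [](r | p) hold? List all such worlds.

Recall that []ψ holds at a world iff ψ holds at every accessible world, and <>ψ holds iff ψ holds at some accessible world.
Let φ = (q -> <>(q | ~q)) & [](r | p). Evaluate φ at each world:
  0 (successors {1, 3, 5, 7, 8}): φ is false.
  1 (successors {3, 4}): φ is false.
  2 (successors {0, 1, 2, 6, 7, 8}): φ is false.
  3 (successors {1, 2, 5, 8}): φ is true.
  4 (successors {0, 5, 8}): φ is true.
  5 (successors {0, 1, 2, 5, 7, 8}): φ is false.
  6 (successors {0, 1, 2, 3, 5, 7}): φ is false.
  7 (successors {0, 4, 6, 8}): φ is false.
  8 (successors {1, 3, 5, 6, 7, 8}): φ is false.
For instance, at 5:
  At 5: q -> <>(q | ~q) is true, [](r | p) is false, so (q -> <>(q | ~q)) & [](r | p) is false.
    At 5: q is true, <>(q | ~q) is true, so q -> <>(q | ~q) is true.
      At 5: <>(q | ~q) requires q | ~q at some successor in {0, 1, 2, 5, 7, 8}.
        q | ~q holds at 0, so <>(q | ~q) is true at 5.
    At 5: [](r | p) requires r | p at every successor {0, 1, 2, 5, 7, 8}.
      r | p fails at 7, so [](r | p) is false at 5.
Satisfying worlds: {3, 4}

3, 4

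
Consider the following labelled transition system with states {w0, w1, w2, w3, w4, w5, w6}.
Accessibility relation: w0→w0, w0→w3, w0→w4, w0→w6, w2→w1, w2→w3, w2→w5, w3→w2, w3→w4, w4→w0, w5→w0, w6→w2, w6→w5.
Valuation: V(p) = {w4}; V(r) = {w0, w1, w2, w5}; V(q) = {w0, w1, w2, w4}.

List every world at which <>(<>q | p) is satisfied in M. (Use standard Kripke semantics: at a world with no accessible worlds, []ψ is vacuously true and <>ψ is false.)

Recall that <>ψ holds at a world iff ψ holds at some accessible world.
Let φ = <>(<>q | p). Evaluate φ at each world:
  w0 (successors {w0, w3, w4, w6}): φ is true.
  w1 (successors ∅): φ is false.
  w2 (successors {w1, w3, w5}): φ is true.
  w3 (successors {w2, w4}): φ is true.
  w4 (successors {w0}): φ is true.
  w5 (successors {w0}): φ is true.
  w6 (successors {w2, w5}): φ is true.
For instance, at w3:
  At w3: <>(<>q | p) requires <>q | p at some successor in {w2, w4}.
    <>q | p holds at w2, so <>(<>q | p) is true at w3.
      At w2: <>q is true, p is false, so <>q | p is true.
Satisfying worlds: {w0, w2, w3, w4, w5, w6}

w0, w2, w3, w4, w5, w6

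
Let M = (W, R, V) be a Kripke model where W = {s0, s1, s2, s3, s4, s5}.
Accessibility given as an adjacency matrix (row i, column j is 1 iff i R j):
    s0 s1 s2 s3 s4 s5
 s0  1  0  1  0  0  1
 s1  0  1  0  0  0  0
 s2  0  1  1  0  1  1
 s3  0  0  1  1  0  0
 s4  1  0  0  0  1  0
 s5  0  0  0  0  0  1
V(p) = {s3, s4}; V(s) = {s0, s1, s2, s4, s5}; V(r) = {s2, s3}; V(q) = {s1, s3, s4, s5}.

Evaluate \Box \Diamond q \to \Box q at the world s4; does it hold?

No

At s4: \Box \Diamond q is true, \Box q is false, so \Box \Diamond q \to \Box q is false.
  At s4: \Box \Diamond q requires \Diamond q at every successor {s0, s4}.
      At s0: \Diamond q requires q at some successor in {s0, s2, s5}.
        q holds at s5, so \Diamond q is true at s0.
      At s4: \Diamond q requires q at some successor in {s0, s4}.
        q holds at s4, so \Diamond q is true at s4.
  So \Box \Diamond q is true at s4.
  At s4: \Box q requires q at every successor {s0, s4}.
    q fails at s0, so \Box q is false at s4.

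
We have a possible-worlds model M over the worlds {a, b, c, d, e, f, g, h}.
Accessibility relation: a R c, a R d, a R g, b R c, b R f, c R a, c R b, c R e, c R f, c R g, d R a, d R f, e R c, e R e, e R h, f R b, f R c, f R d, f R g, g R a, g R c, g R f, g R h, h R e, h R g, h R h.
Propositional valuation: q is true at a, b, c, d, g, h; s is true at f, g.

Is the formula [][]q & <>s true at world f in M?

No

Recall that []ψ holds at a world iff ψ holds at every accessible world, and <>ψ holds iff ψ holds at some accessible world.
At f: [][]q is false, <>s is true, so [][]q & <>s is false.
  At f: [][]q requires []q at every successor {b, c, d, g}.
    []q fails at b, so [][]q is false at f.
      At b: []q requires q at every successor {c, f}.
        q fails at f, so []q is false at b.
  At f: <>s requires s at some successor in {b, c, d, g}.
    s holds at g, so <>s is true at f.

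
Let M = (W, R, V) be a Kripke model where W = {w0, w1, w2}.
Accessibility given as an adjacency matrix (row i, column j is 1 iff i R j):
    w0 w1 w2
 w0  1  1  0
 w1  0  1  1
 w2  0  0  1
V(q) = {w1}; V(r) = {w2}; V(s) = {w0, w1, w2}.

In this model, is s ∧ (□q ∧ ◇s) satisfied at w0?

At w0: s is true, □q ∧ ◇s is false, so s ∧ (□q ∧ ◇s) is false.
  At w0: □q is false, ◇s is true, so □q ∧ ◇s is false.
    At w0: □q requires q at every successor {w0, w1}.
      q fails at w0, so □q is false at w0.
    At w0: ◇s requires s at some successor in {w0, w1}.
      s holds at w0, so ◇s is true at w0.

No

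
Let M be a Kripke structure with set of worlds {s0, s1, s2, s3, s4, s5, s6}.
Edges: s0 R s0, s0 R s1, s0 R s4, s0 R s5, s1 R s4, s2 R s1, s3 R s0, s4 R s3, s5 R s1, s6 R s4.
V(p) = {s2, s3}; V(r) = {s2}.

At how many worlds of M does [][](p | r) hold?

Let φ = [][](p | r). Evaluate φ at each world:
  s0 (successors {s0, s1, s4, s5}): φ is false.
  s1 (successors {s4}): φ is true.
  s2 (successors {s1}): φ is false.
  s3 (successors {s0}): φ is false.
  s4 (successors {s3}): φ is false.
  s5 (successors {s1}): φ is false.
  s6 (successors {s4}): φ is true.
For instance, at s3:
  At s3: [][](p | r) requires [](p | r) at every successor {s0}.
    [](p | r) fails at s0, so [][](p | r) is false at s3.
      At s0: [](p | r) requires p | r at every successor {s0, s1, s4, s5}.
        p | r fails at s0, so [](p | r) is false at s0.
Satisfying worlds: {s1, s6}

2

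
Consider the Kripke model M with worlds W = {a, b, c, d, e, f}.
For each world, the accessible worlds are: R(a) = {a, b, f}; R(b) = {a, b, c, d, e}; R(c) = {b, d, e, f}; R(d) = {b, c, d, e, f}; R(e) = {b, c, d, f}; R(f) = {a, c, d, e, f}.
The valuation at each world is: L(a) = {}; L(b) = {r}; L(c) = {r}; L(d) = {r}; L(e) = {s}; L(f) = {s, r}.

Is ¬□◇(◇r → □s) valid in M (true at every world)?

Recall that □ψ holds at a world iff ψ holds at every accessible world, and ◇ψ holds iff ψ holds at some accessible world.
Let φ = ¬□◇(◇r → □s). Evaluate φ at each world:
  a (successors {a, b, f}): φ is true.
  b (successors {a, b, c, d, e}): φ is true.
  c (successors {b, d, e, f}): φ is true.
  d (successors {b, c, d, e, f}): φ is true.
  e (successors {b, c, d, f}): φ is true.
  f (successors {a, c, d, e, f}): φ is true.
For instance, at d:
  At d: □◇(◇r → □s) is false, so ¬□◇(◇r → □s) is true.
    At d: □◇(◇r → □s) requires ◇(◇r → □s) at every successor {b, c, d, e, f}.
      ◇(◇r → □s) fails at b, so □◇(◇r → □s) is false at d.

Yes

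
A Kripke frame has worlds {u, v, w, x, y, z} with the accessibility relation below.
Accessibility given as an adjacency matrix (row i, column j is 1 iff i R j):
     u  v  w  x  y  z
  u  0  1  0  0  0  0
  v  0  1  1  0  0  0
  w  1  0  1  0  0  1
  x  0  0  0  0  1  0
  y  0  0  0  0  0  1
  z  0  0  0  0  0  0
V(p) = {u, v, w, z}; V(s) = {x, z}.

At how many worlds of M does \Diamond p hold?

Let φ = \Diamond p. Evaluate φ at each world:
  u (successors {v}): φ is true.
  v (successors {v, w}): φ is true.
  w (successors {u, w, z}): φ is true.
  x (successors {y}): φ is false.
  y (successors {z}): φ is true.
  z (successors ∅): φ is false.
For instance, at w:
  At w: \Diamond p requires p at some successor in {u, w, z}.
    p holds at u, so \Diamond p is true at w.
Satisfying worlds: {u, v, w, y}

4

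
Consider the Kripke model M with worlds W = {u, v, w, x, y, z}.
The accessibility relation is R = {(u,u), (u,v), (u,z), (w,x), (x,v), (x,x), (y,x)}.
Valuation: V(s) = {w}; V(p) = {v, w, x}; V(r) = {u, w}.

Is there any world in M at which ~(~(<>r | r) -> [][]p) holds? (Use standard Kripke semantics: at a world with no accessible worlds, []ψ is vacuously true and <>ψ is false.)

Let φ = ~(~(<>r | r) -> [][]p). Evaluate φ at each world:
  u (successors {u, v, z}): φ is false.
  v (successors ∅): φ is false.
  w (successors {x}): φ is false.
  x (successors {v, x}): φ is false.
  y (successors {x}): φ is false.
  z (successors ∅): φ is false.
For instance, at x:
  At x: ~(<>r | r) -> [][]p is true, so ~(~(<>r | r) -> [][]p) is false.
    At x: ~(<>r | r) is true, [][]p is true, so ~(<>r | r) -> [][]p is true.
      At x: <>r | r is false, so ~(<>r | r) is true.
      At x: [][]p requires []p at every successor {v, x}.
        At v: []p is true.
        At x: []p is true.
      So [][]p is true at x.

No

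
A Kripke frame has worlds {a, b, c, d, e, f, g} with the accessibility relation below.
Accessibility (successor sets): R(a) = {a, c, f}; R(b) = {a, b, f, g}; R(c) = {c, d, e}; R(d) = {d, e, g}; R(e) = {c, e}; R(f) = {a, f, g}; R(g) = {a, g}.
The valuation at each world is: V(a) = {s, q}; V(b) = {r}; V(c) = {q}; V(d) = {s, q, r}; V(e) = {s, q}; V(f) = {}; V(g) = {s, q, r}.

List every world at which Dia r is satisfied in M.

b, c, d, f, g

Let φ = Dia r. Evaluate φ at each world:
  a (successors {a, c, f}): φ is false.
  b (successors {a, b, f, g}): φ is true.
  c (successors {c, d, e}): φ is true.
  d (successors {d, e, g}): φ is true.
  e (successors {c, e}): φ is false.
  f (successors {a, f, g}): φ is true.
  g (successors {a, g}): φ is true.
For instance, at g:
  At g: Dia r requires r at some successor in {a, g}.
    r holds at g, so Dia r is true at g.
Satisfying worlds: {b, c, d, f, g}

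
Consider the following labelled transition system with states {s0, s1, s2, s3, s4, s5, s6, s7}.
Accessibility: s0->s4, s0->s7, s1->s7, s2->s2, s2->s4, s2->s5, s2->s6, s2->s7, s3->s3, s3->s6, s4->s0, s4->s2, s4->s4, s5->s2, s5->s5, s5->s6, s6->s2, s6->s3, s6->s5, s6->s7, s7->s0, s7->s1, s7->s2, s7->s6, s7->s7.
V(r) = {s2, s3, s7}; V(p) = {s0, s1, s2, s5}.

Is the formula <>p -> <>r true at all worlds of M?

Yes

Let φ = <>p -> <>r. Evaluate φ at each world:
  s0 (successors {s4, s7}): φ is true.
  s1 (successors {s7}): φ is true.
  s2 (successors {s2, s4, s5, s6, s7}): φ is true.
  s3 (successors {s3, s6}): φ is true.
  s4 (successors {s0, s2, s4}): φ is true.
  s5 (successors {s2, s5, s6}): φ is true.
  s6 (successors {s2, s3, s5, s7}): φ is true.
  s7 (successors {s0, s1, s2, s6, s7}): φ is true.
For instance, at s6:
  At s6: <>p is true, <>r is true, so <>p -> <>r is true.
    At s6: <>p requires p at some successor in {s2, s3, s5, s7}.
      p holds at s2, so <>p is true at s6.
    At s6: <>r requires r at some successor in {s2, s3, s5, s7}.
      r holds at s2, so <>r is true at s6.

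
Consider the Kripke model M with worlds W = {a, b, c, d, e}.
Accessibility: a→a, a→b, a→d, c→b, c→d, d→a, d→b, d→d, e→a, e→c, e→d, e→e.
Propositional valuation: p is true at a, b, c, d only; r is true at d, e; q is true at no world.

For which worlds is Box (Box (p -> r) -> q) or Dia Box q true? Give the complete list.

Recall that Box ψ holds at a world iff ψ holds at every accessible world, and Dia ψ holds iff ψ holds at some accessible world.
Let φ = Box (Box (p -> r) -> q) or Dia Box q. Evaluate φ at each world:
  a (successors {a, b, d}): φ is true.
  b (successors ∅): φ is true.
  c (successors {b, d}): φ is true.
  d (successors {a, b, d}): φ is true.
  e (successors {a, c, d, e}): φ is true.
For instance, at c:
  At c: Box (Box (p -> r) -> q) is false, Dia Box q is true, so Box (Box (p -> r) -> q) or Dia Box q is true.
    At c: Box (Box (p -> r) -> q) requires Box (p -> r) -> q at every successor {b, d}.
      Box (p -> r) -> q fails at b, so Box (Box (p -> r) -> q) is false at c.
    At c: Dia Box q requires Box q at some successor in {b, d}.
      Box q holds at b, so Dia Box q is true at c.
Satisfying worlds: {a, b, c, d, e}

a, b, c, d, e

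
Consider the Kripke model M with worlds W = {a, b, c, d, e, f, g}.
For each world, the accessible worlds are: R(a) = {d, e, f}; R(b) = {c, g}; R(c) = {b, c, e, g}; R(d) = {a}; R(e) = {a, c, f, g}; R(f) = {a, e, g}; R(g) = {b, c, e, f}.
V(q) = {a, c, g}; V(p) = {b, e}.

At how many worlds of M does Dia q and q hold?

2

Let φ = Dia q and q. Evaluate φ at each world:
  a (successors {d, e, f}): φ is false.
  b (successors {c, g}): φ is false.
  c (successors {b, c, e, g}): φ is true.
  d (successors {a}): φ is false.
  e (successors {a, c, f, g}): φ is false.
  f (successors {a, e, g}): φ is false.
  g (successors {b, c, e, f}): φ is true.
For instance, at c:
  At c: Dia q is true, q is true, so Dia q and q is true.
    At c: Dia q requires q at some successor in {b, c, e, g}.
      q holds at c, so Dia q is true at c.
Satisfying worlds: {c, g}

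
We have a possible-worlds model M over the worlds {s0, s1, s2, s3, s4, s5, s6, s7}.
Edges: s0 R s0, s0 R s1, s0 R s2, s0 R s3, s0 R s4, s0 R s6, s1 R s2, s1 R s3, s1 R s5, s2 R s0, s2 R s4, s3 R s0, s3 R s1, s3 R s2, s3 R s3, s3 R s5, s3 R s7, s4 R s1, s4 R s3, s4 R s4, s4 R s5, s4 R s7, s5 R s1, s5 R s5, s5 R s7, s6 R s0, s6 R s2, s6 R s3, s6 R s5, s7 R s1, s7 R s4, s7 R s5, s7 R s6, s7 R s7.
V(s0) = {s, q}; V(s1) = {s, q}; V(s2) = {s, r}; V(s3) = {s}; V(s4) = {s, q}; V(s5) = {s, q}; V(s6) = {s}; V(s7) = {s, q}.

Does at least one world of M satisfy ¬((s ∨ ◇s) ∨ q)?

No

Recall that ◇ψ holds at a world iff ψ holds at some accessible world.
Let φ = ¬((s ∨ ◇s) ∨ q). Evaluate φ at each world:
  s0 (successors {s0, s1, s2, s3, s4, s6}): φ is false.
  s1 (successors {s2, s3, s5}): φ is false.
  s2 (successors {s0, s4}): φ is false.
  s3 (successors {s0, s1, s2, s3, s5, s7}): φ is false.
  s4 (successors {s1, s3, s4, s5, s7}): φ is false.
  s5 (successors {s1, s5, s7}): φ is false.
  s6 (successors {s0, s2, s3, s5}): φ is false.
  s7 (successors {s1, s4, s5, s6, s7}): φ is false.
For instance, at s1:
  At s1: (s ∨ ◇s) ∨ q is true, so ¬((s ∨ ◇s) ∨ q) is false.
    At s1: s ∨ ◇s is true, q is true, so (s ∨ ◇s) ∨ q is true.
      At s1: s is true, ◇s is true, so s ∨ ◇s is true.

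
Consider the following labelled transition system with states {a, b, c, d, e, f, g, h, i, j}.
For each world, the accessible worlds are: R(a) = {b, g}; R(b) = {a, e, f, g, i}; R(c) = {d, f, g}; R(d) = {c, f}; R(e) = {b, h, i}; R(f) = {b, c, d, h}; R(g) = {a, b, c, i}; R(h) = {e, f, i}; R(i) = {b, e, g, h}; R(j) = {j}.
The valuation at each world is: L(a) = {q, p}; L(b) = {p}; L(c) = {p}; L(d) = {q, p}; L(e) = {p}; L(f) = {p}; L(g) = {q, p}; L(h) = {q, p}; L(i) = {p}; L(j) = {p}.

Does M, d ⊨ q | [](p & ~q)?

Yes

At d: q is true, [](p & ~q) is true, so q | [](p & ~q) is true.
  At d: [](p & ~q) requires p & ~q at every successor {c, f}.
    At c: p & ~q is true.
    At f: p & ~q is true.
  So [](p & ~q) is true at d.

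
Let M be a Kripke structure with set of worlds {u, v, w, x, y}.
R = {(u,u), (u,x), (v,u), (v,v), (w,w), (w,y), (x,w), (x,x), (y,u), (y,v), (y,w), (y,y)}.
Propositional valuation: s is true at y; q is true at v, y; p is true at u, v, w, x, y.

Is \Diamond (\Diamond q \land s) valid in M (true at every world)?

Let φ = \Diamond (\Diamond q \land s). Evaluate φ at each world:
  u (successors {u, x}): φ is false.
  v (successors {u, v}): φ is false.
  w (successors {w, y}): φ is true.
  x (successors {w, x}): φ is false.
  y (successors {u, v, w, y}): φ is true.
Detail at u (counterexample):
  At u: \Diamond (\Diamond q \land s) requires \Diamond q \land s at some successor in {u, x}.
    At u: \Diamond q \land s is false.
    At x: \Diamond q \land s is false.
  So \Diamond (\Diamond q \land s) is false at u.

No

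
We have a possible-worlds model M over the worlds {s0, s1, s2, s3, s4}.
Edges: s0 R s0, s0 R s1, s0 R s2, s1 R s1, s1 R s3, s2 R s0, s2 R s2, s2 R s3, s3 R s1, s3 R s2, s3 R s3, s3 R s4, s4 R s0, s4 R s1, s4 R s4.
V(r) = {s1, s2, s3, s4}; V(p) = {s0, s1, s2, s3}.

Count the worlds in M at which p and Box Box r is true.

1

Let φ = p and Box Box r. Evaluate φ at each world:
  s0 (successors {s0, s1, s2}): φ is false.
  s1 (successors {s1, s3}): φ is true.
  s2 (successors {s0, s2, s3}): φ is false.
  s3 (successors {s1, s2, s3, s4}): φ is false.
  s4 (successors {s0, s1, s4}): φ is false.
For instance, at s4:
  At s4: p is false, Box Box r is false, so p and Box Box r is false.
    At s4: Box Box r requires Box r at every successor {s0, s1, s4}.
      Box r fails at s0, so Box Box r is false at s4.
Satisfying worlds: {s1}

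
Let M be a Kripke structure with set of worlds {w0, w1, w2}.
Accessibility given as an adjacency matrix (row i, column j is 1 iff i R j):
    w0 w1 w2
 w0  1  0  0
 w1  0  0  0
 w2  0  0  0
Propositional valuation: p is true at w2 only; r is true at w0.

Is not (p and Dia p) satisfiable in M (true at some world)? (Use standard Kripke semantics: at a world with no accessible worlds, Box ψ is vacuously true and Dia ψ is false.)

Yes

Recall that Dia ψ holds at a world iff ψ holds at some accessible world.
Let φ = not (p and Dia p). Evaluate φ at each world:
  w0 (successors {w0}): φ is true.
  w1 (successors ∅): φ is true.
  w2 (successors ∅): φ is true.
Detail at w0 (witness):
  At w0: p and Dia p is false, so not (p and Dia p) is true.
    At w0: p is false, Dia p is false, so p and Dia p is false.
      At w0: Dia p requires p at some successor in {w0}.
        At w0: p is false.
      So Dia p is false at w0.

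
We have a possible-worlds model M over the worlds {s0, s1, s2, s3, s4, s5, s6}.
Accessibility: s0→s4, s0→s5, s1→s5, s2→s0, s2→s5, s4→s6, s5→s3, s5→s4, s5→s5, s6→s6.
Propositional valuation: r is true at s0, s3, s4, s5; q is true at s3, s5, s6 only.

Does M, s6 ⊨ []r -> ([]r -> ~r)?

Yes

At s6: []r is false, []r -> ~r is true, so []r -> ([]r -> ~r) is true.
  At s6: []r requires r at every successor {s6}.
    r fails at s6, so []r is false at s6.
  At s6: []r is false, ~r is true, so []r -> ~r is true.
    At s6: []r requires r at every successor {s6}.
      r fails at s6, so []r is false at s6.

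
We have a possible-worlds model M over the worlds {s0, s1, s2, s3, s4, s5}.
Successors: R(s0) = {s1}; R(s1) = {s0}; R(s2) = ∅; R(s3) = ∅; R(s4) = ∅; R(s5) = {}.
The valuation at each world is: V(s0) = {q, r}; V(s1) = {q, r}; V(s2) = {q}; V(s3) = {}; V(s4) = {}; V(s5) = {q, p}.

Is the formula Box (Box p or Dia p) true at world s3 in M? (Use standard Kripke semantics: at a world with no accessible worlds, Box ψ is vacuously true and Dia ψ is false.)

Yes

Recall that Box ψ holds at a world iff ψ holds at every accessible world, and Dia ψ holds iff ψ holds at some accessible world.
At s3: no accessible worlds, so Box (Box p or Dia p) holds vacuously.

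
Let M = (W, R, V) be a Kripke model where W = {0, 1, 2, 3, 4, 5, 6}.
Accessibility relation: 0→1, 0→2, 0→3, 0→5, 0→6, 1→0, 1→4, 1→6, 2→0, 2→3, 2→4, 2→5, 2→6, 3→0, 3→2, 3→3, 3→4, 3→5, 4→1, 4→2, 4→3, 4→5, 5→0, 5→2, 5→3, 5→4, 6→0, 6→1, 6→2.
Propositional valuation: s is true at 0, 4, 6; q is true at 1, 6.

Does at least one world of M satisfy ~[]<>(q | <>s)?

Recall that []ψ holds at a world iff ψ holds at every accessible world, and <>ψ holds iff ψ holds at some accessible world.
Let φ = ~[]<>(q | <>s). Evaluate φ at each world:
  0 (successors {1, 2, 3, 5, 6}): φ is false.
  1 (successors {0, 4, 6}): φ is false.
  2 (successors {0, 3, 4, 5, 6}): φ is false.
  3 (successors {0, 2, 3, 4, 5}): φ is false.
  4 (successors {1, 2, 3, 5}): φ is false.
  5 (successors {0, 2, 3, 4}): φ is false.
  6 (successors {0, 1, 2}): φ is false.
For instance, at 1:
  At 1: []<>(q | <>s) is true, so ~[]<>(q | <>s) is false.
    At 1: []<>(q | <>s) requires <>(q | <>s) at every successor {0, 4, 6}.
      At 0: <>(q | <>s) is true.
      At 4: <>(q | <>s) is true.
      At 6: <>(q | <>s) is true.
    So []<>(q | <>s) is true at 1.

No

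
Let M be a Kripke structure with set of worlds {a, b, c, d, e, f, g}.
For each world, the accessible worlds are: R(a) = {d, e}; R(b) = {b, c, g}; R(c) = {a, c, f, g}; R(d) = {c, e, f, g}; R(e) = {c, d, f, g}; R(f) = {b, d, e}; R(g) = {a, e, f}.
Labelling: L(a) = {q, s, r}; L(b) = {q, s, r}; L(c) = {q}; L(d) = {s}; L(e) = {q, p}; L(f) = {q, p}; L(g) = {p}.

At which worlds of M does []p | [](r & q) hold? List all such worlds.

none

Let φ = []p | [](r & q). Evaluate φ at each world:
  a (successors {d, e}): φ is false.
  b (successors {b, c, g}): φ is false.
  c (successors {a, c, f, g}): φ is false.
  d (successors {c, e, f, g}): φ is false.
  e (successors {c, d, f, g}): φ is false.
  f (successors {b, d, e}): φ is false.
  g (successors {a, e, f}): φ is false.
For instance, at c:
  At c: []p is false, [](r & q) is false, so []p | [](r & q) is false.
    At c: []p requires p at every successor {a, c, f, g}.
      p fails at a, so []p is false at c.
    At c: [](r & q) requires r & q at every successor {a, c, f, g}.
      r & q fails at c, so [](r & q) is false at c.
Satisfying worlds: none.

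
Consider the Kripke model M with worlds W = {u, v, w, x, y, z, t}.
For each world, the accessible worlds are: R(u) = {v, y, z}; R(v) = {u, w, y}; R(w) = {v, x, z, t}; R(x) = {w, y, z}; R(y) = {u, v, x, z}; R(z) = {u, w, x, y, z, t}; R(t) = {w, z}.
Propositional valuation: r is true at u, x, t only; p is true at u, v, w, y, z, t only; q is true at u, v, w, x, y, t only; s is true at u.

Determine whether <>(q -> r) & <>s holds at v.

At v: <>(q -> r) is true, <>s is true, so <>(q -> r) & <>s is true.
  At v: <>(q -> r) requires q -> r at some successor in {u, w, y}.
    q -> r holds at u, so <>(q -> r) is true at v.
  At v: <>s requires s at some successor in {u, w, y}.
    s holds at u, so <>s is true at v.

Yes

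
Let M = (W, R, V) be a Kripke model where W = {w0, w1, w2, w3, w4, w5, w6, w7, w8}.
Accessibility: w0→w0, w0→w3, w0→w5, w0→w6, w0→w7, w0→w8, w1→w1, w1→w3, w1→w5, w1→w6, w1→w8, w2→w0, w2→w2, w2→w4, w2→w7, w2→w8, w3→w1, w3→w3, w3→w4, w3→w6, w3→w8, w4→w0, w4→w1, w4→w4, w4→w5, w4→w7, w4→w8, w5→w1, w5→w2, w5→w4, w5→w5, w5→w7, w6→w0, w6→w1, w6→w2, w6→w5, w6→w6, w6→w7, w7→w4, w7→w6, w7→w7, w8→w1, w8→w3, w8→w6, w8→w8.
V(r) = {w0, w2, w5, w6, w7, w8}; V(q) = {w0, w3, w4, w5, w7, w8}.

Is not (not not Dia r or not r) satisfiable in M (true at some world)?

No

Let φ = not (not not Dia r or not r). Evaluate φ at each world:
  w0 (successors {w0, w3, w5, w6, w7, w8}): φ is false.
  w1 (successors {w1, w3, w5, w6, w8}): φ is false.
  w2 (successors {w0, w2, w4, w7, w8}): φ is false.
  w3 (successors {w1, w3, w4, w6, w8}): φ is false.
  w4 (successors {w0, w1, w4, w5, w7, w8}): φ is false.
  w5 (successors {w1, w2, w4, w5, w7}): φ is false.
  w6 (successors {w0, w1, w2, w5, w6, w7}): φ is false.
  w7 (successors {w4, w6, w7}): φ is false.
  w8 (successors {w1, w3, w6, w8}): φ is false.
For instance, at w6:
  At w6: not not Dia r or not r is true, so not (not not Dia r or not r) is false.
    At w6: not not Dia r is true, not r is false, so not not Dia r or not r is true.
      At w6: not Dia r is false, so not not Dia r is true.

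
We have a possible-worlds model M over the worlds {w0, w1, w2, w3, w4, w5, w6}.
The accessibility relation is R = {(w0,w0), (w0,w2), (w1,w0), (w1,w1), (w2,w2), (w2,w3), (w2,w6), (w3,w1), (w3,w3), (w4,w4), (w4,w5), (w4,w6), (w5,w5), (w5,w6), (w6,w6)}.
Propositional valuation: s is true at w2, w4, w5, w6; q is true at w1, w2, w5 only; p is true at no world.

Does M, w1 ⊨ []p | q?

Yes

At w1: []p is false, q is true, so []p | q is true.
  At w1: []p requires p at every successor {w0, w1}.
    p fails at w0, so []p is false at w1.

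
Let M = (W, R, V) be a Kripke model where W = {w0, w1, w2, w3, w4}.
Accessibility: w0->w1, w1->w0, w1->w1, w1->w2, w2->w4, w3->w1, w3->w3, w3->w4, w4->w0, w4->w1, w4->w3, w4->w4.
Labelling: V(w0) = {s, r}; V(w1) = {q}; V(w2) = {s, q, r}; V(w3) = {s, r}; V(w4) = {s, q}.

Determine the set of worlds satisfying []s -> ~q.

w0, w1, w3, w4

Let φ = []s -> ~q. Evaluate φ at each world:
  w0 (successors {w1}): φ is true.
  w1 (successors {w0, w1, w2}): φ is true.
  w2 (successors {w4}): φ is false.
  w3 (successors {w1, w3, w4}): φ is true.
  w4 (successors {w0, w1, w3, w4}): φ is true.
For instance, at w4:
  At w4: []s is false, ~q is false, so []s -> ~q is true.
    At w4: []s requires s at every successor {w0, w1, w3, w4}.
      s fails at w1, so []s is false at w4.
Satisfying worlds: {w0, w1, w3, w4}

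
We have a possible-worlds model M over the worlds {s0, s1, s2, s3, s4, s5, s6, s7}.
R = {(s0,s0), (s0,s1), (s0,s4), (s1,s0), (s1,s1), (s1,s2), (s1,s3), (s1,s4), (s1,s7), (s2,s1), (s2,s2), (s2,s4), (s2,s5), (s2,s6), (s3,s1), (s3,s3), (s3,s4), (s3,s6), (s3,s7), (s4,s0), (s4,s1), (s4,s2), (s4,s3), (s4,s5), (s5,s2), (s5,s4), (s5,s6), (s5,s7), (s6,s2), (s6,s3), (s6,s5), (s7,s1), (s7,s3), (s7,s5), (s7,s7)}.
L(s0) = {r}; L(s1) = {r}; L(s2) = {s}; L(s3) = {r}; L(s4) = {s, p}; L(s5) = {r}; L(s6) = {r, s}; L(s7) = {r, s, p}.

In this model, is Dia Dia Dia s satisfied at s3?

Yes

Recall that Dia ψ holds at a world iff ψ holds at some accessible world.
At s3: Dia Dia Dia s requires Dia Dia s at some successor in {s1, s3, s4, s6, s7}.
  Dia Dia s holds at s1, so Dia Dia Dia s is true at s3.
    At s1: Dia Dia s requires Dia s at some successor in {s0, s1, s2, s3, s4, s7}.
      Dia s holds at s0, so Dia Dia s is true at s1.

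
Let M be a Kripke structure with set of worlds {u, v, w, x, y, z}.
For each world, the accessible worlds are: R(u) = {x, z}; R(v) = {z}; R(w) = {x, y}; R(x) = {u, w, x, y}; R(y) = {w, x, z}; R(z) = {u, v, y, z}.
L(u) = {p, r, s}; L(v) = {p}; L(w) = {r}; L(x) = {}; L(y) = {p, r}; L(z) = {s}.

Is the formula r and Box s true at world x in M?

No

At x: r is false, Box s is false, so r and Box s is false.
  At x: Box s requires s at every successor {u, w, x, y}.
    s fails at w, so Box s is false at x.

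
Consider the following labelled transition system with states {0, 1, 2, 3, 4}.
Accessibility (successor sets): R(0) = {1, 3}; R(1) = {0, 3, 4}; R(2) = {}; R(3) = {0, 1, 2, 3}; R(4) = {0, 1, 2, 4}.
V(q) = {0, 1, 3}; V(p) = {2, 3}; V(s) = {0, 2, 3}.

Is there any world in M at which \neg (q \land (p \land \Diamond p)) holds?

Yes

Let φ = \neg (q \land (p \land \Diamond p)). Evaluate φ at each world:
  0 (successors {1, 3}): φ is true.
  1 (successors {0, 3, 4}): φ is true.
  2 (successors ∅): φ is true.
  3 (successors {0, 1, 2, 3}): φ is false.
  4 (successors {0, 1, 2, 4}): φ is true.
Detail at 0 (witness):
  At 0: q \land (p \land \Diamond p) is false, so \neg (q \land (p \land \Diamond p)) is true.
    At 0: q is true, p \land \Diamond p is false, so q \land (p \land \Diamond p) is false.
      At 0: p is false, \Diamond p is true, so p \land \Diamond p is false.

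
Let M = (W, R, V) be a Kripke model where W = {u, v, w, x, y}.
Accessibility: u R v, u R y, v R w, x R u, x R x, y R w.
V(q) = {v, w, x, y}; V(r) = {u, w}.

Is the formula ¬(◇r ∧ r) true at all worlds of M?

Yes

Recall that ◇ψ holds at a world iff ψ holds at some accessible world.
Let φ = ¬(◇r ∧ r). Evaluate φ at each world:
  u (successors {v, y}): φ is true.
  v (successors {w}): φ is true.
  w (successors ∅): φ is true.
  x (successors {u, x}): φ is true.
  y (successors {w}): φ is true.
For instance, at x:
  At x: ◇r ∧ r is false, so ¬(◇r ∧ r) is true.
    At x: ◇r is true, r is false, so ◇r ∧ r is false.
      At x: ◇r requires r at some successor in {u, x}.
        r holds at u, so ◇r is true at x.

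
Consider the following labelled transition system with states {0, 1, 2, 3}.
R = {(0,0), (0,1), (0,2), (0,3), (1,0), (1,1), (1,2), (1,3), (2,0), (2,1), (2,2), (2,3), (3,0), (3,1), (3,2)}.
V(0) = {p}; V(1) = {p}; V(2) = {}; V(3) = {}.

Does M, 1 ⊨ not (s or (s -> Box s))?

No

At 1: s or (s -> Box s) is true, so not (s or (s -> Box s)) is false.
  At 1: s is false, s -> Box s is true, so s or (s -> Box s) is true.
    At 1: s is false, Box s is false, so s -> Box s is true.
      At 1: Box s requires s at every successor {0, 1, 2, 3}.
        s fails at 0, so Box s is false at 1.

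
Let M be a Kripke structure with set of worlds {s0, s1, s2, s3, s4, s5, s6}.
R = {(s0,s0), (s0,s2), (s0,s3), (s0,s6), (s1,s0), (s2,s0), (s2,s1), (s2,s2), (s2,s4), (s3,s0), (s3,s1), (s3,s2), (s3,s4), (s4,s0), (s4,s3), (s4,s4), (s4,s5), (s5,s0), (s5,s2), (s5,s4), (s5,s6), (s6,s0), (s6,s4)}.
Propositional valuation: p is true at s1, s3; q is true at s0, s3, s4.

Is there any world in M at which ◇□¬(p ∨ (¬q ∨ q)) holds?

Let φ = ◇□¬(p ∨ (¬q ∨ q)). Evaluate φ at each world:
  s0 (successors {s0, s2, s3, s6}): φ is false.
  s1 (successors {s0}): φ is false.
  s2 (successors {s0, s1, s2, s4}): φ is false.
  s3 (successors {s0, s1, s2, s4}): φ is false.
  s4 (successors {s0, s3, s4, s5}): φ is false.
  s5 (successors {s0, s2, s4, s6}): φ is false.
  s6 (successors {s0, s4}): φ is false.
For instance, at s6:
  At s6: ◇□¬(p ∨ (¬q ∨ q)) requires □¬(p ∨ (¬q ∨ q)) at some successor in {s0, s4}.
    At s0: □¬(p ∨ (¬q ∨ q)) is false.
    At s4: □¬(p ∨ (¬q ∨ q)) is false.
  So ◇□¬(p ∨ (¬q ∨ q)) is false at s6.

No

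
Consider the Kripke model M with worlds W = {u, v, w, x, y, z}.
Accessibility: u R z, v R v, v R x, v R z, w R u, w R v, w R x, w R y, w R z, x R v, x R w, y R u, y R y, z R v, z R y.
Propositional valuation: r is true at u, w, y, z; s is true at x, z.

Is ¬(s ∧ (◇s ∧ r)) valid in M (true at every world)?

Yes

Let φ = ¬(s ∧ (◇s ∧ r)). Evaluate φ at each world:
  u (successors {z}): φ is true.
  v (successors {v, x, z}): φ is true.
  w (successors {u, v, x, y, z}): φ is true.
  x (successors {v, w}): φ is true.
  y (successors {u, y}): φ is true.
  z (successors {v, y}): φ is true.
For instance, at z:
  At z: s ∧ (◇s ∧ r) is false, so ¬(s ∧ (◇s ∧ r)) is true.
    At z: s is true, ◇s ∧ r is false, so s ∧ (◇s ∧ r) is false.
      At z: ◇s is false, r is true, so ◇s ∧ r is false.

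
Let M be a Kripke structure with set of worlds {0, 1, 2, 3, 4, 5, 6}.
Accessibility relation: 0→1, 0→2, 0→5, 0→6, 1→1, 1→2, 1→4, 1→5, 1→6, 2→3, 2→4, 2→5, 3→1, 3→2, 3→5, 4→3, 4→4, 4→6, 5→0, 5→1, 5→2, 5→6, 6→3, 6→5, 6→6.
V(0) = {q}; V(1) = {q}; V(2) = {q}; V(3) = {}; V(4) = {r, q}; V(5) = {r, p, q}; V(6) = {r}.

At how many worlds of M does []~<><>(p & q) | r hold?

3

Let φ = []~<><>(p & q) | r. Evaluate φ at each world:
  0 (successors {1, 2, 5, 6}): φ is false.
  1 (successors {1, 2, 4, 5, 6}): φ is false.
  2 (successors {3, 4, 5}): φ is false.
  3 (successors {1, 2, 5}): φ is false.
  4 (successors {3, 4, 6}): φ is true.
  5 (successors {0, 1, 2, 6}): φ is true.
  6 (successors {3, 5, 6}): φ is true.
For instance, at 6:
  At 6: []~<><>(p & q) is false, r is true, so []~<><>(p & q) | r is true.
    At 6: []~<><>(p & q) requires ~<><>(p & q) at every successor {3, 5, 6}.
      ~<><>(p & q) fails at 3, so []~<><>(p & q) is false at 6.
Satisfying worlds: {4, 5, 6}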